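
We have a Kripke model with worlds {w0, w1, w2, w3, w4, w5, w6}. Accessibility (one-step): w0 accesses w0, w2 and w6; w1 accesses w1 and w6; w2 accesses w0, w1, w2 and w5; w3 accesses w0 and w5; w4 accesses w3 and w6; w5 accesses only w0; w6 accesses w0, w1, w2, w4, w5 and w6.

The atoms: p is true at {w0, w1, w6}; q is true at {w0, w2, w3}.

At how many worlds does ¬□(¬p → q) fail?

w0: □(¬p → q) is T. ✗
w1: □(¬p → q) is T. ✗
w2: □(¬p → q) is F. ✓
w3: □(¬p → q) is F. ✓
w4: □(¬p → q) is T. ✗
w5: □(¬p → q) is T. ✗
w6: □(¬p → q) is F. ✓
Satisfying worlds: {w2, w3, w6}.
So ¬□(¬p → q) fails at the other 4 worlds.

4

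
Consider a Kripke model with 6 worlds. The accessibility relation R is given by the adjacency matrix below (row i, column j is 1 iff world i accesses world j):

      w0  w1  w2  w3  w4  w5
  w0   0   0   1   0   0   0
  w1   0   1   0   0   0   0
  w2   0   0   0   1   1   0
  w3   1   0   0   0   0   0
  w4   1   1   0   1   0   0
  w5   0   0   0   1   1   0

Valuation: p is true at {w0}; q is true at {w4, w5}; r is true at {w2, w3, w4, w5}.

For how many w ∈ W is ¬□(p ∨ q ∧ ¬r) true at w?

w0: □(p ∨ q ∧ ¬r) is F. ✓
w1: □(p ∨ q ∧ ¬r) is F. ✓
w2: □(p ∨ q ∧ ¬r) is F. ✓
w3: □(p ∨ q ∧ ¬r) is T. ✗
w4: □(p ∨ q ∧ ¬r) is F. ✓
w5: □(p ∨ q ∧ ¬r) is F. ✓
Satisfying worlds: {w0, w1, w2, w4, w5}.

5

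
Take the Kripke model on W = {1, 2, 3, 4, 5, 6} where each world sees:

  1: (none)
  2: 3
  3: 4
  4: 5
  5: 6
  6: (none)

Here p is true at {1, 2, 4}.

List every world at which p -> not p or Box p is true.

{1, 3, 5, 6}

1: p is T, not p or Box p is T. ✓
2: p is T, not p or Box p is F. ✗
3: p is F, not p or Box p is T. ✓
4: p is T, not p or Box p is F. ✗
5: p is F, not p or Box p is T. ✓
6: p is F, not p or Box p is T. ✓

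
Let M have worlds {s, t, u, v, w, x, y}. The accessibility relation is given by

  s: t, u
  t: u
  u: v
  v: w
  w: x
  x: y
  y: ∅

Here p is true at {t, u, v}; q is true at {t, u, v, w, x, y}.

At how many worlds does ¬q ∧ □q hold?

1

s: ¬q is T, □q is T. ✓
t: ¬q is F, □q is T. ✗
u: ¬q is F, □q is T. ✗
v: ¬q is F, □q is T. ✗
w: ¬q is F, □q is T. ✗
x: ¬q is F, □q is T. ✗
y: ¬q is F, □q is T. ✗
Satisfying worlds: {s}.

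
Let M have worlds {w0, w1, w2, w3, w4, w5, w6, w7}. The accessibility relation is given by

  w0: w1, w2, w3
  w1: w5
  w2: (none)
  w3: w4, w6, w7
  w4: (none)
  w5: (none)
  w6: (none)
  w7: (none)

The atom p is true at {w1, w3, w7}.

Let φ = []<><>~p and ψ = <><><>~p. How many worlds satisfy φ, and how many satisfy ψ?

5 and 0

For []<><>~p:
w0: successors {w1, w2, w3}; <><>~p there: w1:F, w2:F, w3:F. ✗
w1: successors {w5}; <><>~p there: w5:F. ✗
w2: no successors, so []<><>~p holds vacuously. ✓
w3: successors {w4, w6, w7}; <><>~p there: w4:F, w6:F, w7:F. ✗
w4: no successors, so []<><>~p holds vacuously. ✓
w5: no successors, so []<><>~p holds vacuously. ✓
w6: no successors, so []<><>~p holds vacuously. ✓
w7: no successors, so []<><>~p holds vacuously. ✓
— 5 worlds.
For <><><>~p:
w0: successors {w1, w2, w3}; <><>~p there: w1:F, w2:F, w3:F. ✗
w1: successors {w5}; <><>~p there: w5:F. ✗
w2: no successors, so <><><>~p fails. ✗
w3: successors {w4, w6, w7}; <><>~p there: w4:F, w6:F, w7:F. ✗
w4: no successors, so <><><>~p fails. ✗
w5: no successors, so <><><>~p fails. ✗
w6: no successors, so <><><>~p fails. ✗
w7: no successors, so <><><>~p fails. ✗
— 0 worlds.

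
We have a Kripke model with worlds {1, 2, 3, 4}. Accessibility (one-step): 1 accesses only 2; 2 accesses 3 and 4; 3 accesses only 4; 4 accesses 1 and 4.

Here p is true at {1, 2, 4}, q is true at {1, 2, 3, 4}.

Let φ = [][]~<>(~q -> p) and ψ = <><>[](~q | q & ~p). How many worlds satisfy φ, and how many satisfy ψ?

0 and 0

For [][]~<>(~q -> p):
1: successors {2}; []~<>(~q -> p) there: 2:F. ✗
2: successors {3, 4}; []~<>(~q -> p) there: 3:F, 4:F. ✗
3: successors {4}; []~<>(~q -> p) there: 4:F. ✗
4: successors {1, 4}; []~<>(~q -> p) there: 1:F, 4:F. ✗
— 0 worlds.
For <><>[](~q | q & ~p):
1: successors {2}; <>[](~q | q & ~p) there: 2:F. ✗
2: successors {3, 4}; <>[](~q | q & ~p) there: 3:F, 4:F. ✗
3: successors {4}; <>[](~q | q & ~p) there: 4:F. ✗
4: successors {1, 4}; <>[](~q | q & ~p) there: 1:F, 4:F. ✗
— 0 worlds.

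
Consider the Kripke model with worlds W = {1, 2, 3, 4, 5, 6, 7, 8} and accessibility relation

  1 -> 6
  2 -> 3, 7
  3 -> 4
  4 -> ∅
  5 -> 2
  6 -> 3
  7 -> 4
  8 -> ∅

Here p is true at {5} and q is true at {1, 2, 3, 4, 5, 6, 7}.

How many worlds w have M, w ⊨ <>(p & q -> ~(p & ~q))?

1: successors {6}; p & q -> ~(p & ~q) there: 6:T. ✓
2: successors {3, 7}; p & q -> ~(p & ~q) there: 3:T, 7:T. ✓
3: successors {4}; p & q -> ~(p & ~q) there: 4:T. ✓
4: no successors, so <>(p & q -> ~(p & ~q)) fails. ✗
5: successors {2}; p & q -> ~(p & ~q) there: 2:T. ✓
6: successors {3}; p & q -> ~(p & ~q) there: 3:T. ✓
7: successors {4}; p & q -> ~(p & ~q) there: 4:T. ✓
8: no successors, so <>(p & q -> ~(p & ~q)) fails. ✗
Satisfying worlds: {1, 2, 3, 5, 6, 7}.

6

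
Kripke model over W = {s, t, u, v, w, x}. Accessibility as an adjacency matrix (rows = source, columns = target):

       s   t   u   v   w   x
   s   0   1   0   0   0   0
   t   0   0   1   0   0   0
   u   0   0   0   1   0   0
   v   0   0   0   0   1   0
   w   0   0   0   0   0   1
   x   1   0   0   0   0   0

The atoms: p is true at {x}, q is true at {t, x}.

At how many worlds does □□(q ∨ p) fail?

4

s: successors {t}; □(q ∨ p) there: t:F. ✗
t: successors {u}; □(q ∨ p) there: u:F. ✗
u: successors {v}; □(q ∨ p) there: v:F. ✗
v: successors {w}; □(q ∨ p) there: w:T. ✓
w: successors {x}; □(q ∨ p) there: x:F. ✗
x: successors {s}; □(q ∨ p) there: s:T. ✓
Satisfying worlds: {v, x}.
So □□(q ∨ p) fails at the other 4 worlds.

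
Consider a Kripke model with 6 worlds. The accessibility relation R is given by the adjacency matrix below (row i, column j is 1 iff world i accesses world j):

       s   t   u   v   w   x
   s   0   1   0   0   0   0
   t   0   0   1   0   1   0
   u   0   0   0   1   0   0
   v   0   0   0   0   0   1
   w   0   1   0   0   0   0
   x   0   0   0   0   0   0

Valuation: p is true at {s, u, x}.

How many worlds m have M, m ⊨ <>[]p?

s: successors {t}; []p there: t:F. ✗
t: successors {u, w}; []p there: u:F, w:F. ✗
u: successors {v}; []p there: v:T. ✓
v: successors {x}; []p there: x:T. ✓
w: successors {t}; []p there: t:F. ✗
x: no successors, so <>[]p fails. ✗
Satisfying worlds: {u, v}.

2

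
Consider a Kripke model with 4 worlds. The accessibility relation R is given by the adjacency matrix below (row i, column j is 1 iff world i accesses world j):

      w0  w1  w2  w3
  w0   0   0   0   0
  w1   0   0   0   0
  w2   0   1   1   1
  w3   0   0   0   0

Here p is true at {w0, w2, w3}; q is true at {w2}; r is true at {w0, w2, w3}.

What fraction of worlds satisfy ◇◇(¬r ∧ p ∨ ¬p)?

w0: no successors, so ◇◇(¬r ∧ p ∨ ¬p) fails. ✗
w1: no successors, so ◇◇(¬r ∧ p ∨ ¬p) fails. ✗
w2: successors {w1, w2, w3}; ◇(¬r ∧ p ∨ ¬p) there: w1:F, w2:T, w3:F. ✓
w3: no successors, so ◇◇(¬r ∧ p ∨ ¬p) fails. ✗
That's 1 of 4 worlds, so 1/4.

1/4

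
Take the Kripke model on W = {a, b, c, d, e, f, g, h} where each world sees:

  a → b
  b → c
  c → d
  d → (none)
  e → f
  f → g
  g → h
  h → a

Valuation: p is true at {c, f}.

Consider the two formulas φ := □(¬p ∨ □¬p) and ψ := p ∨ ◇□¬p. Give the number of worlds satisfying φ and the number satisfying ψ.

8 and 6

For □(¬p ∨ □¬p):
a: successors {b}; ¬p ∨ □¬p there: b:T. ✓
b: successors {c}; ¬p ∨ □¬p there: c:T. ✓
c: successors {d}; ¬p ∨ □¬p there: d:T. ✓
d: no successors, so □(¬p ∨ □¬p) holds vacuously. ✓
e: successors {f}; ¬p ∨ □¬p there: f:T. ✓
f: successors {g}; ¬p ∨ □¬p there: g:T. ✓
g: successors {h}; ¬p ∨ □¬p there: h:T. ✓
h: successors {a}; ¬p ∨ □¬p there: a:T. ✓
— 8 worlds.
For p ∨ ◇□¬p:
a: p is F, ◇□¬p is F. ✗
b: p is F, ◇□¬p is T. ✓
c: p is T, ◇□¬p is T. ✓
d: p is F, ◇□¬p is F. ✗
e: p is F, ◇□¬p is T. ✓
f: p is T, ◇□¬p is T. ✓
g: p is F, ◇□¬p is T. ✓
h: p is F, ◇□¬p is T. ✓
— 6 worlds.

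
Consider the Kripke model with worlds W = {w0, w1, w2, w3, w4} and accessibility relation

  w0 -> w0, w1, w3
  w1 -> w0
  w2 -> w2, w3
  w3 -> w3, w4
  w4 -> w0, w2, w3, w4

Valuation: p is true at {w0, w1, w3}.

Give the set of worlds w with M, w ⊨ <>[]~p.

w0: successors {w0, w1, w3}; []~p there: w0:F, w1:F, w3:F. ✗
w1: successors {w0}; []~p there: w0:F. ✗
w2: successors {w2, w3}; []~p there: w2:F, w3:F. ✗
w3: successors {w3, w4}; []~p there: w3:F, w4:F. ✗
w4: successors {w0, w2, w3, w4}; []~p there: w0:F, w2:F, w3:F, w4:F. ✗

∅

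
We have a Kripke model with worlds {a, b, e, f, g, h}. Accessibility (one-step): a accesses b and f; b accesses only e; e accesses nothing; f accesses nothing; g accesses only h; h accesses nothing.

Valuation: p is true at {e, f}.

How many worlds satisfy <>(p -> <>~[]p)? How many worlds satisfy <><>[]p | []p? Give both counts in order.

2 and 5

For <>(p -> <>~[]p):
a: successors {b, f}; p -> <>~[]p there: b:T, f:F. ✓
b: successors {e}; p -> <>~[]p there: e:F. ✗
e: no successors, so <>(p -> <>~[]p) fails. ✗
f: no successors, so <>(p -> <>~[]p) fails. ✗
g: successors {h}; p -> <>~[]p there: h:T. ✓
h: no successors, so <>(p -> <>~[]p) fails. ✗
— 2 worlds.
For <><>[]p | []p:
a: <><>[]p is T, []p is F. ✓
b: <><>[]p is F, []p is T. ✓
e: <><>[]p is F, []p is T. ✓
f: <><>[]p is F, []p is T. ✓
g: <><>[]p is F, []p is F. ✗
h: <><>[]p is F, []p is T. ✓
— 5 worlds.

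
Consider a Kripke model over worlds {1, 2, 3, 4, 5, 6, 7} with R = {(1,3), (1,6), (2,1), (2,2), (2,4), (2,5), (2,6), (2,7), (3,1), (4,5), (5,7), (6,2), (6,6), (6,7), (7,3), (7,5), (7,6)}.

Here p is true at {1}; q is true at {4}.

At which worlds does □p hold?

{3}

1: successors {3, 6}; p there: 3:F, 6:F. ✗
2: successors {1, 2, 4, 5, 6, 7}; p there: 1:T, 2:F, 4:F, 5:F, 6:F, 7:F. ✗
3: successors {1}; p there: 1:T. ✓
4: successors {5}; p there: 5:F. ✗
5: successors {7}; p there: 7:F. ✗
6: successors {2, 6, 7}; p there: 2:F, 6:F, 7:F. ✗
7: successors {3, 5, 6}; p there: 3:F, 5:F, 6:F. ✗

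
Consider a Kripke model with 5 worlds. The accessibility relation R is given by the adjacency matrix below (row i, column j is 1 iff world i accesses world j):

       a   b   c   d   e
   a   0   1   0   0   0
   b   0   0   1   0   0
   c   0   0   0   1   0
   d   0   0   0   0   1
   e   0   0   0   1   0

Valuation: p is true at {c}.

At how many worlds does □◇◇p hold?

0

a: successors {b}; ◇◇p there: b:F. ✗
b: successors {c}; ◇◇p there: c:F. ✗
c: successors {d}; ◇◇p there: d:F. ✗
d: successors {e}; ◇◇p there: e:F. ✗
e: successors {d}; ◇◇p there: d:F. ✗
Satisfying worlds: ∅.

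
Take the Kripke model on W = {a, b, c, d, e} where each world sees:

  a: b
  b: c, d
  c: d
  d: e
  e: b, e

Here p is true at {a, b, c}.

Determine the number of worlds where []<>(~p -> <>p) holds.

4

a: successors {b}; <>(~p -> <>p) there: b:T. ✓
b: successors {c, d}; <>(~p -> <>p) there: c:F, d:T. ✗
c: successors {d}; <>(~p -> <>p) there: d:T. ✓
d: successors {e}; <>(~p -> <>p) there: e:T. ✓
e: successors {b, e}; <>(~p -> <>p) there: b:T, e:T. ✓
Satisfying worlds: {a, c, d, e}.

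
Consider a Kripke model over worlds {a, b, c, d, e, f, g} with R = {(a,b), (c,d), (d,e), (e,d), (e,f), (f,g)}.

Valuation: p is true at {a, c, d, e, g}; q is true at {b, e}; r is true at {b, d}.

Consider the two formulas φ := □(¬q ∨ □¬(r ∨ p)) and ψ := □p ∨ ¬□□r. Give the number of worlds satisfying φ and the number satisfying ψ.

For □(¬q ∨ □¬(r ∨ p)):
a: successors {b}; ¬q ∨ □¬(r ∨ p) there: b:T. ✓
b: no successors, so □(¬q ∨ □¬(r ∨ p)) holds vacuously. ✓
c: successors {d}; ¬q ∨ □¬(r ∨ p) there: d:T. ✓
d: successors {e}; ¬q ∨ □¬(r ∨ p) there: e:F. ✗
e: successors {d, f}; ¬q ∨ □¬(r ∨ p) there: d:T, f:T. ✓
f: successors {g}; ¬q ∨ □¬(r ∨ p) there: g:T. ✓
g: no successors, so □(¬q ∨ □¬(r ∨ p)) holds vacuously. ✓
— 6 worlds.
For □p ∨ ¬□□r:
a: □p is F, ¬□□r is F. ✗
b: □p is T, ¬□□r is F. ✓
c: □p is T, ¬□□r is T. ✓
d: □p is T, ¬□□r is T. ✓
e: □p is F, ¬□□r is T. ✓
f: □p is T, ¬□□r is F. ✓
g: □p is T, ¬□□r is F. ✓
— 6 worlds.

6 and 6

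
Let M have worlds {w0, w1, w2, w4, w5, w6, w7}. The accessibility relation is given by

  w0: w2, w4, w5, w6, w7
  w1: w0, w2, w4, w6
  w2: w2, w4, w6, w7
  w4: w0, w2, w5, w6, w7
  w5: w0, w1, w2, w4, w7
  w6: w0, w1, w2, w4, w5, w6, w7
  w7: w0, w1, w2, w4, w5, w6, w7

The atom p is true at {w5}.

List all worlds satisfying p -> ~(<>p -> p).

w0: p is F, ~(<>p -> p) is T. ✓
w1: p is F, ~(<>p -> p) is F. ✓
w2: p is F, ~(<>p -> p) is F. ✓
w4: p is F, ~(<>p -> p) is T. ✓
w5: p is T, ~(<>p -> p) is F. ✗
w6: p is F, ~(<>p -> p) is T. ✓
w7: p is F, ~(<>p -> p) is T. ✓

{w0, w1, w2, w4, w6, w7}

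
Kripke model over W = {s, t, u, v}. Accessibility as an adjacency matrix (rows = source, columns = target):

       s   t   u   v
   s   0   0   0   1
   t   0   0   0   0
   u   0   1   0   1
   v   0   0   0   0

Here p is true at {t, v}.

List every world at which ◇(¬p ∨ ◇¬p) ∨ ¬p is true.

s: ◇(¬p ∨ ◇¬p) is F, ¬p is T. ✓
t: ◇(¬p ∨ ◇¬p) is F, ¬p is F. ✗
u: ◇(¬p ∨ ◇¬p) is F, ¬p is T. ✓
v: ◇(¬p ∨ ◇¬p) is F, ¬p is F. ✗

{s, u}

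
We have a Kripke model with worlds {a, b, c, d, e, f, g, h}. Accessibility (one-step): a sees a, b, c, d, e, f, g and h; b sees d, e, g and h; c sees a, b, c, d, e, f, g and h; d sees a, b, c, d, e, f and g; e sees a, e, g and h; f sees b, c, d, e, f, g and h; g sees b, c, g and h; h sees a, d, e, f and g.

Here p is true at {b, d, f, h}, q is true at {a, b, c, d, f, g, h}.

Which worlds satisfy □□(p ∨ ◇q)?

{a, b, c, d, e, f, g, h}

a: successors {a, b, c, d, e, f, g, h}; □(p ∨ ◇q) there: a:T, b:T, c:T, d:T, e:T, f:T, g:T, h:T. ✓
b: successors {d, e, g, h}; □(p ∨ ◇q) there: d:T, e:T, g:T, h:T. ✓
c: successors {a, b, c, d, e, f, g, h}; □(p ∨ ◇q) there: a:T, b:T, c:T, d:T, e:T, f:T, g:T, h:T. ✓
d: successors {a, b, c, d, e, f, g}; □(p ∨ ◇q) there: a:T, b:T, c:T, d:T, e:T, f:T, g:T. ✓
e: successors {a, e, g, h}; □(p ∨ ◇q) there: a:T, e:T, g:T, h:T. ✓
f: successors {b, c, d, e, f, g, h}; □(p ∨ ◇q) there: b:T, c:T, d:T, e:T, f:T, g:T, h:T. ✓
g: successors {b, c, g, h}; □(p ∨ ◇q) there: b:T, c:T, g:T, h:T. ✓
h: successors {a, d, e, f, g}; □(p ∨ ◇q) there: a:T, d:T, e:T, f:T, g:T. ✓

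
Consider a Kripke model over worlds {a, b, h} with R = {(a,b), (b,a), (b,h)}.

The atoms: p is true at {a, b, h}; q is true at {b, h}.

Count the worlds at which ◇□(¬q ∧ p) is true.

a: successors {b}; □(¬q ∧ p) there: b:F. ✗
b: successors {a, h}; □(¬q ∧ p) there: a:F, h:T. ✓
h: no successors, so ◇□(¬q ∧ p) fails. ✗
Satisfying worlds: {b}.

1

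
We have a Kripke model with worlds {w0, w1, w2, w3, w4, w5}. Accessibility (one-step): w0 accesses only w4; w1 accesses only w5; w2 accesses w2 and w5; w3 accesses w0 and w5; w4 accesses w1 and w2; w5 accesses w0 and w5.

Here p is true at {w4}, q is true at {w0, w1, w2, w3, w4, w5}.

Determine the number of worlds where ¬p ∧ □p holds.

w0: ¬p is T, □p is T. ✓
w1: ¬p is T, □p is F. ✗
w2: ¬p is T, □p is F. ✗
w3: ¬p is T, □p is F. ✗
w4: ¬p is F, □p is F. ✗
w5: ¬p is T, □p is F. ✗
Satisfying worlds: {w0}.

1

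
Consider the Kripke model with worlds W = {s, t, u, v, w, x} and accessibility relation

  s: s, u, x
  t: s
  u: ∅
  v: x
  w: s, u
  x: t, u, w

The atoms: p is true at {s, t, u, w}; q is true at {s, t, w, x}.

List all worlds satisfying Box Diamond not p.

{t, u}

s: successors {s, u, x}; Diamond not p there: s:T, u:F, x:F. ✗
t: successors {s}; Diamond not p there: s:T. ✓
u: no successors, so Box Diamond not p holds vacuously. ✓
v: successors {x}; Diamond not p there: x:F. ✗
w: successors {s, u}; Diamond not p there: s:T, u:F. ✗
x: successors {t, u, w}; Diamond not p there: t:F, u:F, w:F. ✗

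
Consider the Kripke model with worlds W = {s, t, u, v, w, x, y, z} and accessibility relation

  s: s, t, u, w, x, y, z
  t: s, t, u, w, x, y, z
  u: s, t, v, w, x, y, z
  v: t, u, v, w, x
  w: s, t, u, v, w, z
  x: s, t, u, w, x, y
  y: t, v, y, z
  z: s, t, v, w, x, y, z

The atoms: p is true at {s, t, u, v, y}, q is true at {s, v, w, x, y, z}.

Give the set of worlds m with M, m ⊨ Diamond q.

{s, t, u, v, w, x, y, z}

s: successors {s, t, u, w, x, y, z}; q there: s:T, t:F, u:F, w:T, x:T, y:T, z:T. ✓
t: successors {s, t, u, w, x, y, z}; q there: s:T, t:F, u:F, w:T, x:T, y:T, z:T. ✓
u: successors {s, t, v, w, x, y, z}; q there: s:T, t:F, v:T, w:T, x:T, y:T, z:T. ✓
v: successors {t, u, v, w, x}; q there: t:F, u:F, v:T, w:T, x:T. ✓
w: successors {s, t, u, v, w, z}; q there: s:T, t:F, u:F, v:T, w:T, z:T. ✓
x: successors {s, t, u, w, x, y}; q there: s:T, t:F, u:F, w:T, x:T, y:T. ✓
y: successors {t, v, y, z}; q there: t:F, v:T, y:T, z:T. ✓
z: successors {s, t, v, w, x, y, z}; q there: s:T, t:F, v:T, w:T, x:T, y:T, z:T. ✓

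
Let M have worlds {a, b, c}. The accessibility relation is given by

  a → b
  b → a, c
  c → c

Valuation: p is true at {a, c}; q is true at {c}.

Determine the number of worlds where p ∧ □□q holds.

1

a: p is T, □□q is F. ✗
b: p is F, □□q is F. ✗
c: p is T, □□q is T. ✓
Satisfying worlds: {c}.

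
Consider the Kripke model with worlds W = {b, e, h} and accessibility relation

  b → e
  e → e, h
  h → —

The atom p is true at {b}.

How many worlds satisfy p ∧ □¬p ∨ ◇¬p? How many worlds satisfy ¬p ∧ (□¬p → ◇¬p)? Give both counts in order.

For p ∧ □¬p ∨ ◇¬p:
b: p ∧ □¬p is T, ◇¬p is T. ✓
e: p ∧ □¬p is F, ◇¬p is T. ✓
h: p ∧ □¬p is F, ◇¬p is F. ✗
— 2 worlds.
For ¬p ∧ (□¬p → ◇¬p):
b: ¬p is F, □¬p → ◇¬p is T. ✗
e: ¬p is T, □¬p → ◇¬p is T. ✓
h: ¬p is T, □¬p → ◇¬p is F. ✗
— 1 world.

2 and 1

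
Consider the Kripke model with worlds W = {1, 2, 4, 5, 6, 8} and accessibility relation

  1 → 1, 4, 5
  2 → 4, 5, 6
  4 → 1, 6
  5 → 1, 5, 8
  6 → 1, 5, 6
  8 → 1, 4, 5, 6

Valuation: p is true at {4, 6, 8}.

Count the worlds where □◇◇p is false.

0

1: successors {1, 4, 5}; ◇◇p there: 1:T, 4:T, 5:T. ✓
2: successors {4, 5, 6}; ◇◇p there: 4:T, 5:T, 6:T. ✓
4: successors {1, 6}; ◇◇p there: 1:T, 6:T. ✓
5: successors {1, 5, 8}; ◇◇p there: 1:T, 5:T, 8:T. ✓
6: successors {1, 5, 6}; ◇◇p there: 1:T, 5:T, 6:T. ✓
8: successors {1, 4, 5, 6}; ◇◇p there: 1:T, 4:T, 5:T, 6:T. ✓
Satisfying worlds: {1, 2, 4, 5, 6, 8}.
So □◇◇p fails at the other 0 worlds.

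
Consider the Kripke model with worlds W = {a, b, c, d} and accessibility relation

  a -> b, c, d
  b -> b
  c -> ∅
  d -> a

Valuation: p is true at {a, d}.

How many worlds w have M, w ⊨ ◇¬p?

2

a: successors {b, c, d}; ¬p there: b:T, c:T, d:F. ✓
b: successors {b}; ¬p there: b:T. ✓
c: no successors, so ◇¬p fails. ✗
d: successors {a}; ¬p there: a:F. ✗
Satisfying worlds: {a, b}.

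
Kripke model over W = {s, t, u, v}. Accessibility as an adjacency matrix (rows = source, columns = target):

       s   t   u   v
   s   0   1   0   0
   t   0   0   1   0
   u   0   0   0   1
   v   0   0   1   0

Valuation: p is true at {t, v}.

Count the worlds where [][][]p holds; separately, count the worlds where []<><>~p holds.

For [][][]p:
s: successors {t}; [][]p there: t:T. ✓
t: successors {u}; [][]p there: u:F. ✗
u: successors {v}; [][]p there: v:T. ✓
v: successors {u}; [][]p there: u:F. ✗
— 2 worlds.
For []<><>~p:
s: successors {t}; <><>~p there: t:F. ✗
t: successors {u}; <><>~p there: u:T. ✓
u: successors {v}; <><>~p there: v:F. ✗
v: successors {u}; <><>~p there: u:T. ✓
— 2 worlds.

2 and 2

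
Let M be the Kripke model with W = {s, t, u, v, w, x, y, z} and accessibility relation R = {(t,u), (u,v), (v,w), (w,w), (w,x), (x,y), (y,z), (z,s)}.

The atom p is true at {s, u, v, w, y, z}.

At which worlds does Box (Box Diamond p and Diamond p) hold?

s: no successors, so Box (Box Diamond p and Diamond p) holds vacuously. ✓
t: successors {u}; Box Diamond p and Diamond p there: u:T. ✓
u: successors {v}; Box Diamond p and Diamond p there: v:T. ✓
v: successors {w}; Box Diamond p and Diamond p there: w:T. ✓
w: successors {w, x}; Box Diamond p and Diamond p there: w:T, x:T. ✓
x: successors {y}; Box Diamond p and Diamond p there: y:T. ✓
y: successors {z}; Box Diamond p and Diamond p there: z:F. ✗
z: successors {s}; Box Diamond p and Diamond p there: s:F. ✗

{s, t, u, v, w, x}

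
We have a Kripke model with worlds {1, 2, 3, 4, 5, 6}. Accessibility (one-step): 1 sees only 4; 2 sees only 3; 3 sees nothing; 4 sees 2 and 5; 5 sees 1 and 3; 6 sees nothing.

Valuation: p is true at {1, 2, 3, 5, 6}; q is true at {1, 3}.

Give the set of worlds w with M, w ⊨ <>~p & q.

1: <>~p is T, q is T. ✓
2: <>~p is F, q is F. ✗
3: <>~p is F, q is T. ✗
4: <>~p is F, q is F. ✗
5: <>~p is F, q is F. ✗
6: <>~p is F, q is F. ✗

{1}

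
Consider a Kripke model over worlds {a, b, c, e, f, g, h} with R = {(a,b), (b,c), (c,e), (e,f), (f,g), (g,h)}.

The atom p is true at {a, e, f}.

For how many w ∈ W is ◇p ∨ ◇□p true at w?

a: ◇p is F, ◇□p is F. ✗
b: ◇p is F, ◇□p is T. ✓
c: ◇p is T, ◇□p is T. ✓
e: ◇p is T, ◇□p is F. ✓
f: ◇p is F, ◇□p is F. ✗
g: ◇p is F, ◇□p is T. ✓
h: ◇p is F, ◇□p is F. ✗
Satisfying worlds: {b, c, e, g}.

4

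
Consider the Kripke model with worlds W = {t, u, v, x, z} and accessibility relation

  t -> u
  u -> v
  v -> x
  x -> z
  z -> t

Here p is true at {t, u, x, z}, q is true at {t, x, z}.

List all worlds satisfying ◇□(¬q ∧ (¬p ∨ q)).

t: successors {u}; □(¬q ∧ (¬p ∨ q)) there: u:T. ✓
u: successors {v}; □(¬q ∧ (¬p ∨ q)) there: v:F. ✗
v: successors {x}; □(¬q ∧ (¬p ∨ q)) there: x:F. ✗
x: successors {z}; □(¬q ∧ (¬p ∨ q)) there: z:F. ✗
z: successors {t}; □(¬q ∧ (¬p ∨ q)) there: t:F. ✗

{t}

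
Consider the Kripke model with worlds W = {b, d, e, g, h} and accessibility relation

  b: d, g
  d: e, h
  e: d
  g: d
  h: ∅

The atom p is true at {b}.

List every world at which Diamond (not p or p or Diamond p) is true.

b: successors {d, g}; not p or p or Diamond p there: d:T, g:T. ✓
d: successors {e, h}; not p or p or Diamond p there: e:T, h:T. ✓
e: successors {d}; not p or p or Diamond p there: d:T. ✓
g: successors {d}; not p or p or Diamond p there: d:T. ✓
h: no successors, so Diamond (not p or p or Diamond p) fails. ✗

{b, d, e, g}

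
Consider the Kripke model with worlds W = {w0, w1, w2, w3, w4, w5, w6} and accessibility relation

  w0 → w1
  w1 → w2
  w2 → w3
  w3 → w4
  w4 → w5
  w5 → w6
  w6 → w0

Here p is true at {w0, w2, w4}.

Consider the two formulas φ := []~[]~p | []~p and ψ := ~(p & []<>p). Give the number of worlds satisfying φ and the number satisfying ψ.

4 and 5

For []~[]~p | []~p:
w0: []~[]~p is T, []~p is T. ✓
w1: []~[]~p is F, []~p is F. ✗
w2: []~[]~p is T, []~p is T. ✓
w3: []~[]~p is F, []~p is F. ✗
w4: []~[]~p is F, []~p is T. ✓
w5: []~[]~p is T, []~p is T. ✓
w6: []~[]~p is F, []~p is F. ✗
— 4 worlds.
For ~(p & []<>p):
w0: p & []<>p is T. ✗
w1: p & []<>p is F. ✓
w2: p & []<>p is T. ✗
w3: p & []<>p is F. ✓
w4: p & []<>p is F. ✓
w5: p & []<>p is F. ✓
w6: p & []<>p is F. ✓
— 5 worlds.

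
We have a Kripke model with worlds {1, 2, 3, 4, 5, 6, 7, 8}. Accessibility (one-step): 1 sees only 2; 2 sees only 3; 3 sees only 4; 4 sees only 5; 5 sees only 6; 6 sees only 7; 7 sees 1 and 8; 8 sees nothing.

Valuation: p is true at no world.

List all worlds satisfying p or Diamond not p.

{1, 2, 3, 4, 5, 6, 7}

1: p is F, Diamond not p is T. ✓
2: p is F, Diamond not p is T. ✓
3: p is F, Diamond not p is T. ✓
4: p is F, Diamond not p is T. ✓
5: p is F, Diamond not p is T. ✓
6: p is F, Diamond not p is T. ✓
7: p is F, Diamond not p is T. ✓
8: p is F, Diamond not p is F. ✗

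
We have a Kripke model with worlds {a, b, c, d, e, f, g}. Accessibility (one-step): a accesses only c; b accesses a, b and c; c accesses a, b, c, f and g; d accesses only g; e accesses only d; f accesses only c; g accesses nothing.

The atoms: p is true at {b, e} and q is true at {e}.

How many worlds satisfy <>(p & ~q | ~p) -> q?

2

a: <>(p & ~q | ~p) is T, q is F. ✗
b: <>(p & ~q | ~p) is T, q is F. ✗
c: <>(p & ~q | ~p) is T, q is F. ✗
d: <>(p & ~q | ~p) is T, q is F. ✗
e: <>(p & ~q | ~p) is T, q is T. ✓
f: <>(p & ~q | ~p) is T, q is F. ✗
g: <>(p & ~q | ~p) is F, q is F. ✓
Satisfying worlds: {e, g}.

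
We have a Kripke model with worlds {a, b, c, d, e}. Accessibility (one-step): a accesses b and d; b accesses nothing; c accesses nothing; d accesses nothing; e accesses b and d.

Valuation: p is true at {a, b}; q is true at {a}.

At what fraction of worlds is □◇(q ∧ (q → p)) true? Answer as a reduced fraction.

a: successors {b, d}; ◇(q ∧ (q → p)) there: b:F, d:F. ✗
b: no successors, so □◇(q ∧ (q → p)) holds vacuously. ✓
c: no successors, so □◇(q ∧ (q → p)) holds vacuously. ✓
d: no successors, so □◇(q ∧ (q → p)) holds vacuously. ✓
e: successors {b, d}; ◇(q ∧ (q → p)) there: b:F, d:F. ✗
That's 3 of 5 worlds, so 3/5.

3/5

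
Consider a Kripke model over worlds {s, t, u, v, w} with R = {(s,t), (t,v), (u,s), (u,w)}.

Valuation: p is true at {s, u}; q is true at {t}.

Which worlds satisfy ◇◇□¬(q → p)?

s: successors {t}; ◇□¬(q → p) there: t:T. ✓
t: successors {v}; ◇□¬(q → p) there: v:F. ✗
u: successors {s, w}; ◇□¬(q → p) there: s:F, w:F. ✗
v: no successors, so ◇◇□¬(q → p) fails. ✗
w: no successors, so ◇◇□¬(q → p) fails. ✗

{s}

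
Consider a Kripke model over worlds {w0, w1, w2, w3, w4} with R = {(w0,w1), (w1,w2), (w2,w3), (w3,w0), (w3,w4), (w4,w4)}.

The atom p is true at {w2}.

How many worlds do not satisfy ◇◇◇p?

w0: successors {w1}; ◇◇p there: w1:F. ✗
w1: successors {w2}; ◇◇p there: w2:F. ✗
w2: successors {w3}; ◇◇p there: w3:F. ✗
w3: successors {w0, w4}; ◇◇p there: w0:T, w4:F. ✓
w4: successors {w4}; ◇◇p there: w4:F. ✗
Satisfying worlds: {w3}.
So ◇◇◇p fails at the other 4 worlds.

4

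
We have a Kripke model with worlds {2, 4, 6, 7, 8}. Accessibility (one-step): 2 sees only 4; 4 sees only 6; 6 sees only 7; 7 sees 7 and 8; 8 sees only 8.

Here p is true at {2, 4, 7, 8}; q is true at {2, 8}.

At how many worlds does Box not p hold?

1

2: successors {4}; not p there: 4:F. ✗
4: successors {6}; not p there: 6:T. ✓
6: successors {7}; not p there: 7:F. ✗
7: successors {7, 8}; not p there: 7:F, 8:F. ✗
8: successors {8}; not p there: 8:F. ✗
Satisfying worlds: {4}.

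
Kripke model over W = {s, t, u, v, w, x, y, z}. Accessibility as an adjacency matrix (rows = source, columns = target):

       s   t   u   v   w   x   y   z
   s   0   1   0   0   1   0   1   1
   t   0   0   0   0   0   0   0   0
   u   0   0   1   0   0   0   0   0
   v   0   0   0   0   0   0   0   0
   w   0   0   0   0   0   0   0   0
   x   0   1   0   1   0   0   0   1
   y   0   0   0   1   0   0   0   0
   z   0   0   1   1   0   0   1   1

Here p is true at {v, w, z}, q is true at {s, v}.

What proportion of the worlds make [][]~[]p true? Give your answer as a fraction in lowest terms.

5/8

s: successors {t, w, y, z}; []~[]p there: t:T, w:T, y:F, z:F. ✗
t: no successors, so [][]~[]p holds vacuously. ✓
u: successors {u}; []~[]p there: u:T. ✓
v: no successors, so [][]~[]p holds vacuously. ✓
w: no successors, so [][]~[]p holds vacuously. ✓
x: successors {t, v, z}; []~[]p there: t:T, v:T, z:F. ✗
y: successors {v}; []~[]p there: v:T. ✓
z: successors {u, v, y, z}; []~[]p there: u:T, v:T, y:F, z:F. ✗
That's 5 of 8 worlds, so 5/8.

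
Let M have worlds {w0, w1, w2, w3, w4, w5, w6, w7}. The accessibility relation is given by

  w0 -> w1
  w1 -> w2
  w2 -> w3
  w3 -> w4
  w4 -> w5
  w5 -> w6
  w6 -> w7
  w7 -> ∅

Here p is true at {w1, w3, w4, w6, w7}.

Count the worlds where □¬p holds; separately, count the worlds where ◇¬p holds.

3 and 2

For □¬p:
w0: successors {w1}; ¬p there: w1:F. ✗
w1: successors {w2}; ¬p there: w2:T. ✓
w2: successors {w3}; ¬p there: w3:F. ✗
w3: successors {w4}; ¬p there: w4:F. ✗
w4: successors {w5}; ¬p there: w5:T. ✓
w5: successors {w6}; ¬p there: w6:F. ✗
w6: successors {w7}; ¬p there: w7:F. ✗
w7: no successors, so □¬p holds vacuously. ✓
— 3 worlds.
For ◇¬p:
w0: successors {w1}; ¬p there: w1:F. ✗
w1: successors {w2}; ¬p there: w2:T. ✓
w2: successors {w3}; ¬p there: w3:F. ✗
w3: successors {w4}; ¬p there: w4:F. ✗
w4: successors {w5}; ¬p there: w5:T. ✓
w5: successors {w6}; ¬p there: w6:F. ✗
w6: successors {w7}; ¬p there: w7:F. ✗
w7: no successors, so ◇¬p fails. ✗
— 2 worlds.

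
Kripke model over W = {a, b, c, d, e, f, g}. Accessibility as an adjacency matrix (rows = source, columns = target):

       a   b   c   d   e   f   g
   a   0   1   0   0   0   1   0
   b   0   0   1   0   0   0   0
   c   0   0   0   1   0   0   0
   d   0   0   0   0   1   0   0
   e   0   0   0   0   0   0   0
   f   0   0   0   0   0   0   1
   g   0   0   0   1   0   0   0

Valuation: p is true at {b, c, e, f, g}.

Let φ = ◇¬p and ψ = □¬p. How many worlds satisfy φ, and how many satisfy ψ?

For ◇¬p:
a: successors {b, f}; ¬p there: b:F, f:F. ✗
b: successors {c}; ¬p there: c:F. ✗
c: successors {d}; ¬p there: d:T. ✓
d: successors {e}; ¬p there: e:F. ✗
e: no successors, so ◇¬p fails. ✗
f: successors {g}; ¬p there: g:F. ✗
g: successors {d}; ¬p there: d:T. ✓
— 2 worlds.
For □¬p:
a: successors {b, f}; ¬p there: b:F, f:F. ✗
b: successors {c}; ¬p there: c:F. ✗
c: successors {d}; ¬p there: d:T. ✓
d: successors {e}; ¬p there: e:F. ✗
e: no successors, so □¬p holds vacuously. ✓
f: successors {g}; ¬p there: g:F. ✗
g: successors {d}; ¬p there: d:T. ✓
— 3 worlds.

2 and 3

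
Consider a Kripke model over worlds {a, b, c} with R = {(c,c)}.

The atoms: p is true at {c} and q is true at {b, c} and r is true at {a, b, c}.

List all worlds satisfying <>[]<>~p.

a: no successors, so <>[]<>~p fails. ✗
b: no successors, so <>[]<>~p fails. ✗
c: successors {c}; []<>~p there: c:F. ✗

∅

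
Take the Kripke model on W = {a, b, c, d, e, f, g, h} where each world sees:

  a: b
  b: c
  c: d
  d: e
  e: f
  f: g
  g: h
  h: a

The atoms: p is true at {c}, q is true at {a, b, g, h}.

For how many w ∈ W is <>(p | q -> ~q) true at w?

4

a: successors {b}; p | q -> ~q there: b:F. ✗
b: successors {c}; p | q -> ~q there: c:T. ✓
c: successors {d}; p | q -> ~q there: d:T. ✓
d: successors {e}; p | q -> ~q there: e:T. ✓
e: successors {f}; p | q -> ~q there: f:T. ✓
f: successors {g}; p | q -> ~q there: g:F. ✗
g: successors {h}; p | q -> ~q there: h:F. ✗
h: successors {a}; p | q -> ~q there: a:F. ✗
Satisfying worlds: {b, c, d, e}.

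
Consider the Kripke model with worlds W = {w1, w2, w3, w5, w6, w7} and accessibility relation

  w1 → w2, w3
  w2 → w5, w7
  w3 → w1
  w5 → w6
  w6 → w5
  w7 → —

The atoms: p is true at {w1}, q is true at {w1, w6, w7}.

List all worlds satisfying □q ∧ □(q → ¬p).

w1: □q is F, □(q → ¬p) is T. ✗
w2: □q is F, □(q → ¬p) is T. ✗
w3: □q is T, □(q → ¬p) is F. ✗
w5: □q is T, □(q → ¬p) is T. ✓
w6: □q is F, □(q → ¬p) is T. ✗
w7: □q is T, □(q → ¬p) is T. ✓

{w5, w7}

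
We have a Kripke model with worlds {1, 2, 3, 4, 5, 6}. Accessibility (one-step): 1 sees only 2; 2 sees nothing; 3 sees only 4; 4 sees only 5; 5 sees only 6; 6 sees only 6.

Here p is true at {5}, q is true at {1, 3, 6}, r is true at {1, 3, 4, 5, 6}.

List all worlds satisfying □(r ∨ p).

{2, 3, 4, 5, 6}

1: successors {2}; r ∨ p there: 2:F. ✗
2: no successors, so □(r ∨ p) holds vacuously. ✓
3: successors {4}; r ∨ p there: 4:T. ✓
4: successors {5}; r ∨ p there: 5:T. ✓
5: successors {6}; r ∨ p there: 6:T. ✓
6: successors {6}; r ∨ p there: 6:T. ✓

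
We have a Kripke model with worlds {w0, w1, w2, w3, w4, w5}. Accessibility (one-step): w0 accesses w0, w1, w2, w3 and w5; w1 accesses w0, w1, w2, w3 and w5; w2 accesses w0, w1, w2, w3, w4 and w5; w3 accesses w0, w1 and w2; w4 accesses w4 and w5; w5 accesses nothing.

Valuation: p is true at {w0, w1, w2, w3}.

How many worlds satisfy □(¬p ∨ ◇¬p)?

3

w0: successors {w0, w1, w2, w3, w5}; ¬p ∨ ◇¬p there: w0:T, w1:T, w2:T, w3:F, w5:T. ✗
w1: successors {w0, w1, w2, w3, w5}; ¬p ∨ ◇¬p there: w0:T, w1:T, w2:T, w3:F, w5:T. ✗
w2: successors {w0, w1, w2, w3, w4, w5}; ¬p ∨ ◇¬p there: w0:T, w1:T, w2:T, w3:F, w4:T, w5:T. ✗
w3: successors {w0, w1, w2}; ¬p ∨ ◇¬p there: w0:T, w1:T, w2:T. ✓
w4: successors {w4, w5}; ¬p ∨ ◇¬p there: w4:T, w5:T. ✓
w5: no successors, so □(¬p ∨ ◇¬p) holds vacuously. ✓
Satisfying worlds: {w3, w4, w5}.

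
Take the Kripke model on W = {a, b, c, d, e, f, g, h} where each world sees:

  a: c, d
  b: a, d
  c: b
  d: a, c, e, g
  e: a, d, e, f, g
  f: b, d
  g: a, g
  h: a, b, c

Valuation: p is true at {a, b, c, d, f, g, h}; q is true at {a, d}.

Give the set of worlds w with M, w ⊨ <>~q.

{a, c, d, e, f, g, h}

a: successors {c, d}; ~q there: c:T, d:F. ✓
b: successors {a, d}; ~q there: a:F, d:F. ✗
c: successors {b}; ~q there: b:T. ✓
d: successors {a, c, e, g}; ~q there: a:F, c:T, e:T, g:T. ✓
e: successors {a, d, e, f, g}; ~q there: a:F, d:F, e:T, f:T, g:T. ✓
f: successors {b, d}; ~q there: b:T, d:F. ✓
g: successors {a, g}; ~q there: a:F, g:T. ✓
h: successors {a, b, c}; ~q there: a:F, b:T, c:T. ✓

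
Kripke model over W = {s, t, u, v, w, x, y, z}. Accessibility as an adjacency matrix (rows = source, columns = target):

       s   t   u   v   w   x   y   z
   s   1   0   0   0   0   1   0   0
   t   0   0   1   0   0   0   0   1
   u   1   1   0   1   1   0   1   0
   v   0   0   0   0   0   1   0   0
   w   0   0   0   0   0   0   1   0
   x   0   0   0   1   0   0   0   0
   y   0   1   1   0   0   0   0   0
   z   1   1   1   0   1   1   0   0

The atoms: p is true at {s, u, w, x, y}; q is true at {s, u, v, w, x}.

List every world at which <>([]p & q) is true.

s: successors {s, x}; []p & q there: s:T, x:F. ✓
t: successors {u, z}; []p & q there: u:F, z:F. ✗
u: successors {s, t, v, w, y}; []p & q there: s:T, t:F, v:T, w:T, y:F. ✓
v: successors {x}; []p & q there: x:F. ✗
w: successors {y}; []p & q there: y:F. ✗
x: successors {v}; []p & q there: v:T. ✓
y: successors {t, u}; []p & q there: t:F, u:F. ✗
z: successors {s, t, u, w, x}; []p & q there: s:T, t:F, u:F, w:T, x:F. ✓

{s, u, x, z}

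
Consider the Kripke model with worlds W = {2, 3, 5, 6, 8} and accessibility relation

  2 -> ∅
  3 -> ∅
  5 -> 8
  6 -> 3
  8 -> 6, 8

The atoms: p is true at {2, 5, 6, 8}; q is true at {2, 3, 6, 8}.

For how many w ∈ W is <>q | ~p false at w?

2: <>q is F, ~p is F. ✗
3: <>q is F, ~p is T. ✓
5: <>q is T, ~p is F. ✓
6: <>q is T, ~p is F. ✓
8: <>q is T, ~p is F. ✓
Satisfying worlds: {3, 5, 6, 8}.
So <>q | ~p fails at the other 1 world.

1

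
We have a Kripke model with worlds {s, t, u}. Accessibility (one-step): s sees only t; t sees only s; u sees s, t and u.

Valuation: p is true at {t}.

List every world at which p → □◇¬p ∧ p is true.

s: p is F, □◇¬p ∧ p is F. ✓
t: p is T, □◇¬p ∧ p is F. ✗
u: p is F, □◇¬p ∧ p is F. ✓

{s, u}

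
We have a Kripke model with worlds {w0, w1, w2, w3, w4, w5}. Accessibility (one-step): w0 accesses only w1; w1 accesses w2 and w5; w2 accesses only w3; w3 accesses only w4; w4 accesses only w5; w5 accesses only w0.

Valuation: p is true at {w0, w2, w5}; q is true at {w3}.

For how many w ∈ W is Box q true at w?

w0: successors {w1}; q there: w1:F. ✗
w1: successors {w2, w5}; q there: w2:F, w5:F. ✗
w2: successors {w3}; q there: w3:T. ✓
w3: successors {w4}; q there: w4:F. ✗
w4: successors {w5}; q there: w5:F. ✗
w5: successors {w0}; q there: w0:F. ✗
Satisfying worlds: {w2}.

1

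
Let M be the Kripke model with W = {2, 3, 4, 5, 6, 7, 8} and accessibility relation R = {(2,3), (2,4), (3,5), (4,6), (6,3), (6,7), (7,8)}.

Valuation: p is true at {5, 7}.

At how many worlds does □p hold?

2: successors {3, 4}; p there: 3:F, 4:F. ✗
3: successors {5}; p there: 5:T. ✓
4: successors {6}; p there: 6:F. ✗
5: no successors, so □p holds vacuously. ✓
6: successors {3, 7}; p there: 3:F, 7:T. ✗
7: successors {8}; p there: 8:F. ✗
8: no successors, so □p holds vacuously. ✓
Satisfying worlds: {3, 5, 8}.

3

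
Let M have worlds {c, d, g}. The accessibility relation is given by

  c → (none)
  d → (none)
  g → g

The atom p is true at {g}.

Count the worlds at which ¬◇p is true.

c: ◇p is F. ✓
d: ◇p is F. ✓
g: ◇p is T. ✗
Satisfying worlds: {c, d}.

2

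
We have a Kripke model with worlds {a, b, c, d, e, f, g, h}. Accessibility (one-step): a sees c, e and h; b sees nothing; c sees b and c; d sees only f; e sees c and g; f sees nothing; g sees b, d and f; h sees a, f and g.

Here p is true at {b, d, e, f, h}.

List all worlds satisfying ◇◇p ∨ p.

{a, b, c, d, e, f, g, h}

a: ◇◇p is T, p is F. ✓
b: ◇◇p is F, p is T. ✓
c: ◇◇p is T, p is F. ✓
d: ◇◇p is F, p is T. ✓
e: ◇◇p is T, p is T. ✓
f: ◇◇p is F, p is T. ✓
g: ◇◇p is T, p is F. ✓
h: ◇◇p is T, p is T. ✓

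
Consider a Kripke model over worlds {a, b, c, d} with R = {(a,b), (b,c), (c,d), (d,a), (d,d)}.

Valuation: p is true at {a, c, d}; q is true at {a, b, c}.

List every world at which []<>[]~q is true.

a: successors {b}; <>[]~q there: b:T. ✓
b: successors {c}; <>[]~q there: c:F. ✗
c: successors {d}; <>[]~q there: d:F. ✗
d: successors {a, d}; <>[]~q there: a:F, d:F. ✗

{a}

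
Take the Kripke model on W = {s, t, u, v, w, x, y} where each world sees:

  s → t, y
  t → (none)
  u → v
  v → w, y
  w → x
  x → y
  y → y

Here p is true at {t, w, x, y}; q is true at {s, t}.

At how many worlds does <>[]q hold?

s: successors {t, y}; []q there: t:T, y:F. ✓
t: no successors, so <>[]q fails. ✗
u: successors {v}; []q there: v:F. ✗
v: successors {w, y}; []q there: w:F, y:F. ✗
w: successors {x}; []q there: x:F. ✗
x: successors {y}; []q there: y:F. ✗
y: successors {y}; []q there: y:F. ✗
Satisfying worlds: {s}.

1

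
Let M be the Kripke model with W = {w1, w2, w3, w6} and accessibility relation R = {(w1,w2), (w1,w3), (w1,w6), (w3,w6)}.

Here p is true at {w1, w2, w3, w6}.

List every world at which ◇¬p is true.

w1: successors {w2, w3, w6}; ¬p there: w2:F, w3:F, w6:F. ✗
w2: no successors, so ◇¬p fails. ✗
w3: successors {w6}; ¬p there: w6:F. ✗
w6: no successors, so ◇¬p fails. ✗

∅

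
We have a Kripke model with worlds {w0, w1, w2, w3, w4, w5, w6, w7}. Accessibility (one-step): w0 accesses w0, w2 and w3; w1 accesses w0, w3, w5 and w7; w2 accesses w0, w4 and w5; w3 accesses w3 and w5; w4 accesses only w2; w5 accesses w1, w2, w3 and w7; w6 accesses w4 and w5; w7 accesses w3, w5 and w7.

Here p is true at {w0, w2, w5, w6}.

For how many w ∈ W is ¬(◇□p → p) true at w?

w0: ◇□p → p is T. ✗
w1: ◇□p → p is T. ✗
w2: ◇□p → p is T. ✗
w3: ◇□p → p is T. ✗
w4: ◇□p → p is T. ✗
w5: ◇□p → p is T. ✗
w6: ◇□p → p is T. ✗
w7: ◇□p → p is T. ✗
Satisfying worlds: ∅.

0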